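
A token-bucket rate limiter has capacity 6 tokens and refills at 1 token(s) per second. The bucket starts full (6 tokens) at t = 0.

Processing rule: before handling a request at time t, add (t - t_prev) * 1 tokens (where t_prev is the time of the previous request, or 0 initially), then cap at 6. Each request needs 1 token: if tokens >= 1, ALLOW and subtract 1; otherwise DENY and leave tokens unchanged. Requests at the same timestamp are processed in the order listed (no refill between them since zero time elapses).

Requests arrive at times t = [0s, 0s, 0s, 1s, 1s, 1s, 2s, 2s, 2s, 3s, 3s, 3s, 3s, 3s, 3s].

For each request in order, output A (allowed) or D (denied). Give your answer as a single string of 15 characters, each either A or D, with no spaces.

Answer: AAAAAAAADADDDDD

Derivation:
Simulating step by step:
  req#1 t=0s: ALLOW
  req#2 t=0s: ALLOW
  req#3 t=0s: ALLOW
  req#4 t=1s: ALLOW
  req#5 t=1s: ALLOW
  req#6 t=1s: ALLOW
  req#7 t=2s: ALLOW
  req#8 t=2s: ALLOW
  req#9 t=2s: DENY
  req#10 t=3s: ALLOW
  req#11 t=3s: DENY
  req#12 t=3s: DENY
  req#13 t=3s: DENY
  req#14 t=3s: DENY
  req#15 t=3s: DENY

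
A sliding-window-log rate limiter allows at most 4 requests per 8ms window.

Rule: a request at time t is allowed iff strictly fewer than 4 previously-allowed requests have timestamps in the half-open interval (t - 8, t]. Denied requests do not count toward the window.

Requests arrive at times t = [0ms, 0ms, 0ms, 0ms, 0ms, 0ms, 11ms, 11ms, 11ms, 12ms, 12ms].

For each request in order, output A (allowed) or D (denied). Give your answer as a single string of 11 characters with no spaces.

Answer: AAAADDAAAAD

Derivation:
Tracking allowed requests in the window:
  req#1 t=0ms: ALLOW
  req#2 t=0ms: ALLOW
  req#3 t=0ms: ALLOW
  req#4 t=0ms: ALLOW
  req#5 t=0ms: DENY
  req#6 t=0ms: DENY
  req#7 t=11ms: ALLOW
  req#8 t=11ms: ALLOW
  req#9 t=11ms: ALLOW
  req#10 t=12ms: ALLOW
  req#11 t=12ms: DENY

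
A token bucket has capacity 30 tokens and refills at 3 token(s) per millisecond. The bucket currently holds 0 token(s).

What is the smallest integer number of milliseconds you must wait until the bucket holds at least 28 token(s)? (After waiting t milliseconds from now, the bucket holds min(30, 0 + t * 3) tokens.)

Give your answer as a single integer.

Answer: 10

Derivation:
Need 0 + t * 3 >= 28, so t >= 28/3.
Smallest integer t = ceil(28/3) = 10.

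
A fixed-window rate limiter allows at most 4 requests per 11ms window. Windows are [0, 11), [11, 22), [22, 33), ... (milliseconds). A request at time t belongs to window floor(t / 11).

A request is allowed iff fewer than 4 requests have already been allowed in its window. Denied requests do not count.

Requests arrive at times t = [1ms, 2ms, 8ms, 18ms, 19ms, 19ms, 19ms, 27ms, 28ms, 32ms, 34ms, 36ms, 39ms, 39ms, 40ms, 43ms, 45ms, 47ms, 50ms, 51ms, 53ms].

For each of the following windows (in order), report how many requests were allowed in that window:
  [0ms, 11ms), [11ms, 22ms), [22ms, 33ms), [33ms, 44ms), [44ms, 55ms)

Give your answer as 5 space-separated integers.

Answer: 3 4 3 4 4

Derivation:
Processing requests:
  req#1 t=1ms (window 0): ALLOW
  req#2 t=2ms (window 0): ALLOW
  req#3 t=8ms (window 0): ALLOW
  req#4 t=18ms (window 1): ALLOW
  req#5 t=19ms (window 1): ALLOW
  req#6 t=19ms (window 1): ALLOW
  req#7 t=19ms (window 1): ALLOW
  req#8 t=27ms (window 2): ALLOW
  req#9 t=28ms (window 2): ALLOW
  req#10 t=32ms (window 2): ALLOW
  req#11 t=34ms (window 3): ALLOW
  req#12 t=36ms (window 3): ALLOW
  req#13 t=39ms (window 3): ALLOW
  req#14 t=39ms (window 3): ALLOW
  req#15 t=40ms (window 3): DENY
  req#16 t=43ms (window 3): DENY
  req#17 t=45ms (window 4): ALLOW
  req#18 t=47ms (window 4): ALLOW
  req#19 t=50ms (window 4): ALLOW
  req#20 t=51ms (window 4): ALLOW
  req#21 t=53ms (window 4): DENY

Allowed counts by window: 3 4 3 4 4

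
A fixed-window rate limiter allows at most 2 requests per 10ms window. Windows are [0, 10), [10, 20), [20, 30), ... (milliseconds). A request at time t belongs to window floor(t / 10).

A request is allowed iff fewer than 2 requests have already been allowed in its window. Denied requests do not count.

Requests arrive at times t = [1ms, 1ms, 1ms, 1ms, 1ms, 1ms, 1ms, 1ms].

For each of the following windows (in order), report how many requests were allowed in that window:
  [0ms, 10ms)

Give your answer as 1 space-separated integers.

Answer: 2

Derivation:
Processing requests:
  req#1 t=1ms (window 0): ALLOW
  req#2 t=1ms (window 0): ALLOW
  req#3 t=1ms (window 0): DENY
  req#4 t=1ms (window 0): DENY
  req#5 t=1ms (window 0): DENY
  req#6 t=1ms (window 0): DENY
  req#7 t=1ms (window 0): DENY
  req#8 t=1ms (window 0): DENY

Allowed counts by window: 2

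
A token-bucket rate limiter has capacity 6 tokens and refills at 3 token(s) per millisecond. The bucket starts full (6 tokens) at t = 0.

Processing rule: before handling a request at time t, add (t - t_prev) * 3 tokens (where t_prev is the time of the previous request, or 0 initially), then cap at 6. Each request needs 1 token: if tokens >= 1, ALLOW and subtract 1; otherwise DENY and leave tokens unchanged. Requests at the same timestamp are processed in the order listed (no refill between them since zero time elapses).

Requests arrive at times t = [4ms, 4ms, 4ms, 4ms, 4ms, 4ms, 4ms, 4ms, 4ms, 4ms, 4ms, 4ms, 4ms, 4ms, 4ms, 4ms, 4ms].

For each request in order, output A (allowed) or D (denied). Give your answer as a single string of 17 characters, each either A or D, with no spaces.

Answer: AAAAAADDDDDDDDDDD

Derivation:
Simulating step by step:
  req#1 t=4ms: ALLOW
  req#2 t=4ms: ALLOW
  req#3 t=4ms: ALLOW
  req#4 t=4ms: ALLOW
  req#5 t=4ms: ALLOW
  req#6 t=4ms: ALLOW
  req#7 t=4ms: DENY
  req#8 t=4ms: DENY
  req#9 t=4ms: DENY
  req#10 t=4ms: DENY
  req#11 t=4ms: DENY
  req#12 t=4ms: DENY
  req#13 t=4ms: DENY
  req#14 t=4ms: DENY
  req#15 t=4ms: DENY
  req#16 t=4ms: DENY
  req#17 t=4ms: DENY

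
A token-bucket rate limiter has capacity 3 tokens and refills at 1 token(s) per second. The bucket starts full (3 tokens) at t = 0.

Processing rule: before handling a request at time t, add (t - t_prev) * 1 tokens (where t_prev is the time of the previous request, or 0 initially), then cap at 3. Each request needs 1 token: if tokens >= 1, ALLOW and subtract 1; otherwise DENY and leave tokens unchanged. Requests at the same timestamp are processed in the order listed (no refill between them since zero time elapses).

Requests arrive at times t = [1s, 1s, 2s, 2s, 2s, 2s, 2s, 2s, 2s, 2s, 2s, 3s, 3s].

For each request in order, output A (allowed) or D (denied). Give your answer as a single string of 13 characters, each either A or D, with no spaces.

Answer: AAAADDDDDDDAD

Derivation:
Simulating step by step:
  req#1 t=1s: ALLOW
  req#2 t=1s: ALLOW
  req#3 t=2s: ALLOW
  req#4 t=2s: ALLOW
  req#5 t=2s: DENY
  req#6 t=2s: DENY
  req#7 t=2s: DENY
  req#8 t=2s: DENY
  req#9 t=2s: DENY
  req#10 t=2s: DENY
  req#11 t=2s: DENY
  req#12 t=3s: ALLOW
  req#13 t=3s: DENY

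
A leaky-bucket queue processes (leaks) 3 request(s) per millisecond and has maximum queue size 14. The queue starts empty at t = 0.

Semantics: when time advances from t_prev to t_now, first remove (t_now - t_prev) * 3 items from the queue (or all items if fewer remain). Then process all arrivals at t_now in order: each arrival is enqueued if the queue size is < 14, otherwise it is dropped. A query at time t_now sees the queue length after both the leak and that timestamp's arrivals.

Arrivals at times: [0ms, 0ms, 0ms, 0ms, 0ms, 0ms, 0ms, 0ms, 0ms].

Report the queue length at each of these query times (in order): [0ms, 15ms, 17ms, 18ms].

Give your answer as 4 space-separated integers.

Answer: 9 0 0 0

Derivation:
Queue lengths at query times:
  query t=0ms: backlog = 9
  query t=15ms: backlog = 0
  query t=17ms: backlog = 0
  query t=18ms: backlog = 0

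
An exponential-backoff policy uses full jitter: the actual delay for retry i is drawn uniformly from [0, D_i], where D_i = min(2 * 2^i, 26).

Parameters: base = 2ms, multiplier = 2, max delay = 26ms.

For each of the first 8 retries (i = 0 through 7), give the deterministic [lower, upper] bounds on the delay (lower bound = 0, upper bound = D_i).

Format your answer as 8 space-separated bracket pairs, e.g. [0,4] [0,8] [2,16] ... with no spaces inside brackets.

Answer: [0,2] [0,4] [0,8] [0,16] [0,26] [0,26] [0,26] [0,26]

Derivation:
Computing bounds per retry:
  i=0: D_i=min(2*2^0,26)=2, bounds=[0,2]
  i=1: D_i=min(2*2^1,26)=4, bounds=[0,4]
  i=2: D_i=min(2*2^2,26)=8, bounds=[0,8]
  i=3: D_i=min(2*2^3,26)=16, bounds=[0,16]
  i=4: D_i=min(2*2^4,26)=26, bounds=[0,26]
  i=5: D_i=min(2*2^5,26)=26, bounds=[0,26]
  i=6: D_i=min(2*2^6,26)=26, bounds=[0,26]
  i=7: D_i=min(2*2^7,26)=26, bounds=[0,26]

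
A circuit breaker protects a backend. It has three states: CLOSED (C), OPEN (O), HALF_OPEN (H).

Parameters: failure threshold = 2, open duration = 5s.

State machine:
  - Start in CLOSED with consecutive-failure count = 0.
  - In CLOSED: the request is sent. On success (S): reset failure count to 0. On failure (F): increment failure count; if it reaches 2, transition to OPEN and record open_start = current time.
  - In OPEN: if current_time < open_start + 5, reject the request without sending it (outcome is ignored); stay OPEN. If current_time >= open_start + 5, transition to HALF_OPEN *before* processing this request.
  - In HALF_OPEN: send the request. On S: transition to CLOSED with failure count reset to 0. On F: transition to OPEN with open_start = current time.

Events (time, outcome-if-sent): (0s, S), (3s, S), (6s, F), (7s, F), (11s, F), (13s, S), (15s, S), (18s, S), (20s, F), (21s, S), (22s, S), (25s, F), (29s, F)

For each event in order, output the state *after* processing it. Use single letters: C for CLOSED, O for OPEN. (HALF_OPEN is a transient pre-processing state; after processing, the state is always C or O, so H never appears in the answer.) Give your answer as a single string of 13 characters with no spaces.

Answer: CCCOOCCCCCCCO

Derivation:
State after each event:
  event#1 t=0s outcome=S: state=CLOSED
  event#2 t=3s outcome=S: state=CLOSED
  event#3 t=6s outcome=F: state=CLOSED
  event#4 t=7s outcome=F: state=OPEN
  event#5 t=11s outcome=F: state=OPEN
  event#6 t=13s outcome=S: state=CLOSED
  event#7 t=15s outcome=S: state=CLOSED
  event#8 t=18s outcome=S: state=CLOSED
  event#9 t=20s outcome=F: state=CLOSED
  event#10 t=21s outcome=S: state=CLOSED
  event#11 t=22s outcome=S: state=CLOSED
  event#12 t=25s outcome=F: state=CLOSED
  event#13 t=29s outcome=F: state=OPEN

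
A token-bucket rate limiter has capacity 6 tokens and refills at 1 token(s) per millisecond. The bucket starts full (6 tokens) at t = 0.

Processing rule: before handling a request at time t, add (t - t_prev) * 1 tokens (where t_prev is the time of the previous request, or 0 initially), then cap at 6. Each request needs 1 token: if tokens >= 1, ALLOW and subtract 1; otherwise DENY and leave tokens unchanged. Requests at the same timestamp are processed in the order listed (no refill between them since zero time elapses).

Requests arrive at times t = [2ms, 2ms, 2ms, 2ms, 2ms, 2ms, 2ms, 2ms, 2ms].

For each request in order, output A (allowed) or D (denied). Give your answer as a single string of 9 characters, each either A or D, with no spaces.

Simulating step by step:
  req#1 t=2ms: ALLOW
  req#2 t=2ms: ALLOW
  req#3 t=2ms: ALLOW
  req#4 t=2ms: ALLOW
  req#5 t=2ms: ALLOW
  req#6 t=2ms: ALLOW
  req#7 t=2ms: DENY
  req#8 t=2ms: DENY
  req#9 t=2ms: DENY

Answer: AAAAAADDD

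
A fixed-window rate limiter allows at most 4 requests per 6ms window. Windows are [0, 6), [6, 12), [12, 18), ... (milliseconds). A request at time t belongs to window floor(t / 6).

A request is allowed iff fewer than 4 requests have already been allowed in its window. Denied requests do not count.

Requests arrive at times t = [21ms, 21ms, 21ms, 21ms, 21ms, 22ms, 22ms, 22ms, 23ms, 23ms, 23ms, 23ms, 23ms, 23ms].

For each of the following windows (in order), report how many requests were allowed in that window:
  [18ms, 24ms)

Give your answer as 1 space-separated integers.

Processing requests:
  req#1 t=21ms (window 3): ALLOW
  req#2 t=21ms (window 3): ALLOW
  req#3 t=21ms (window 3): ALLOW
  req#4 t=21ms (window 3): ALLOW
  req#5 t=21ms (window 3): DENY
  req#6 t=22ms (window 3): DENY
  req#7 t=22ms (window 3): DENY
  req#8 t=22ms (window 3): DENY
  req#9 t=23ms (window 3): DENY
  req#10 t=23ms (window 3): DENY
  req#11 t=23ms (window 3): DENY
  req#12 t=23ms (window 3): DENY
  req#13 t=23ms (window 3): DENY
  req#14 t=23ms (window 3): DENY

Allowed counts by window: 4

Answer: 4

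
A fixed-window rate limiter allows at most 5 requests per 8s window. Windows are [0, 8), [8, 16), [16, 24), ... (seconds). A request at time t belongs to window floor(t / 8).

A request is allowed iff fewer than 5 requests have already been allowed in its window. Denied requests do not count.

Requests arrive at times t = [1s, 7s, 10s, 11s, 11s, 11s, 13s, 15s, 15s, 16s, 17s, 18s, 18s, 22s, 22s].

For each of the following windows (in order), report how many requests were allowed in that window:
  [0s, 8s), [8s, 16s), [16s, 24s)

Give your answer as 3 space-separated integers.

Processing requests:
  req#1 t=1s (window 0): ALLOW
  req#2 t=7s (window 0): ALLOW
  req#3 t=10s (window 1): ALLOW
  req#4 t=11s (window 1): ALLOW
  req#5 t=11s (window 1): ALLOW
  req#6 t=11s (window 1): ALLOW
  req#7 t=13s (window 1): ALLOW
  req#8 t=15s (window 1): DENY
  req#9 t=15s (window 1): DENY
  req#10 t=16s (window 2): ALLOW
  req#11 t=17s (window 2): ALLOW
  req#12 t=18s (window 2): ALLOW
  req#13 t=18s (window 2): ALLOW
  req#14 t=22s (window 2): ALLOW
  req#15 t=22s (window 2): DENY

Allowed counts by window: 2 5 5

Answer: 2 5 5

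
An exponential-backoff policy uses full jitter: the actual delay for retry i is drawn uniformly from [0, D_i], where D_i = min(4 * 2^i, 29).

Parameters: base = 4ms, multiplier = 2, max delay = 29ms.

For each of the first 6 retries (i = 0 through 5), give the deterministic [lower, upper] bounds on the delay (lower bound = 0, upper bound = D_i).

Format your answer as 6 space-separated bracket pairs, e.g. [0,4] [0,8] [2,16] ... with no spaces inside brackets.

Answer: [0,4] [0,8] [0,16] [0,29] [0,29] [0,29]

Derivation:
Computing bounds per retry:
  i=0: D_i=min(4*2^0,29)=4, bounds=[0,4]
  i=1: D_i=min(4*2^1,29)=8, bounds=[0,8]
  i=2: D_i=min(4*2^2,29)=16, bounds=[0,16]
  i=3: D_i=min(4*2^3,29)=29, bounds=[0,29]
  i=4: D_i=min(4*2^4,29)=29, bounds=[0,29]
  i=5: D_i=min(4*2^5,29)=29, bounds=[0,29]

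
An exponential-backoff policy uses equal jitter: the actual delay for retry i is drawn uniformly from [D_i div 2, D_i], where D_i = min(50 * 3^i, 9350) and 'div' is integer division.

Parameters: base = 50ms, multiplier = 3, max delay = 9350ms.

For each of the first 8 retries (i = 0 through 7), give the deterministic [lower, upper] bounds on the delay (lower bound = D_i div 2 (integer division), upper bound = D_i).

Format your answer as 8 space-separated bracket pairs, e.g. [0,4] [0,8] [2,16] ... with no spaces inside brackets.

Answer: [25,50] [75,150] [225,450] [675,1350] [2025,4050] [4675,9350] [4675,9350] [4675,9350]

Derivation:
Computing bounds per retry:
  i=0: D_i=min(50*3^0,9350)=50, bounds=[25,50]
  i=1: D_i=min(50*3^1,9350)=150, bounds=[75,150]
  i=2: D_i=min(50*3^2,9350)=450, bounds=[225,450]
  i=3: D_i=min(50*3^3,9350)=1350, bounds=[675,1350]
  i=4: D_i=min(50*3^4,9350)=4050, bounds=[2025,4050]
  i=5: D_i=min(50*3^5,9350)=9350, bounds=[4675,9350]
  i=6: D_i=min(50*3^6,9350)=9350, bounds=[4675,9350]
  i=7: D_i=min(50*3^7,9350)=9350, bounds=[4675,9350]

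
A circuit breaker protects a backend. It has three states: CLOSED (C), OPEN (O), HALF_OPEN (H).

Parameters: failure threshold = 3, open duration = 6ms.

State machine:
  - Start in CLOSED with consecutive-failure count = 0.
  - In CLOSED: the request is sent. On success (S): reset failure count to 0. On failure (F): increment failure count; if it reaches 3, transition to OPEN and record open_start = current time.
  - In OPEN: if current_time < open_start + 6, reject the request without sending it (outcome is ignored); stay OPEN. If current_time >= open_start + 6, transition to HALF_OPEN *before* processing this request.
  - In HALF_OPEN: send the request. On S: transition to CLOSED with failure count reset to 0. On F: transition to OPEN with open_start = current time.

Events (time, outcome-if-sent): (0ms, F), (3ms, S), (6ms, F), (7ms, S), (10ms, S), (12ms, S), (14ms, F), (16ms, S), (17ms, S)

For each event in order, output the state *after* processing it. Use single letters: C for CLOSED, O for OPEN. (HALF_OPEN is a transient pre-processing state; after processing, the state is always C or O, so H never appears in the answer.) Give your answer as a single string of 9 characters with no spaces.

Answer: CCCCCCCCC

Derivation:
State after each event:
  event#1 t=0ms outcome=F: state=CLOSED
  event#2 t=3ms outcome=S: state=CLOSED
  event#3 t=6ms outcome=F: state=CLOSED
  event#4 t=7ms outcome=S: state=CLOSED
  event#5 t=10ms outcome=S: state=CLOSED
  event#6 t=12ms outcome=S: state=CLOSED
  event#7 t=14ms outcome=F: state=CLOSED
  event#8 t=16ms outcome=S: state=CLOSED
  event#9 t=17ms outcome=S: state=CLOSED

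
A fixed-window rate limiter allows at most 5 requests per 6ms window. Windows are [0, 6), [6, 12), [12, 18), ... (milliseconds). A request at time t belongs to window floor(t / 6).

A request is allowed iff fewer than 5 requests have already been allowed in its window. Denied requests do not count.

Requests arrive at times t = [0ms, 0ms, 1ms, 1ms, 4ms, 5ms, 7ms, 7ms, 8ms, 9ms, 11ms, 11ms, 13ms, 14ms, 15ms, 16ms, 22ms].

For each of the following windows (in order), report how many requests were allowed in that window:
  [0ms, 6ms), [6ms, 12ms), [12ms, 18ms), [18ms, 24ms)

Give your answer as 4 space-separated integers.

Processing requests:
  req#1 t=0ms (window 0): ALLOW
  req#2 t=0ms (window 0): ALLOW
  req#3 t=1ms (window 0): ALLOW
  req#4 t=1ms (window 0): ALLOW
  req#5 t=4ms (window 0): ALLOW
  req#6 t=5ms (window 0): DENY
  req#7 t=7ms (window 1): ALLOW
  req#8 t=7ms (window 1): ALLOW
  req#9 t=8ms (window 1): ALLOW
  req#10 t=9ms (window 1): ALLOW
  req#11 t=11ms (window 1): ALLOW
  req#12 t=11ms (window 1): DENY
  req#13 t=13ms (window 2): ALLOW
  req#14 t=14ms (window 2): ALLOW
  req#15 t=15ms (window 2): ALLOW
  req#16 t=16ms (window 2): ALLOW
  req#17 t=22ms (window 3): ALLOW

Allowed counts by window: 5 5 4 1

Answer: 5 5 4 1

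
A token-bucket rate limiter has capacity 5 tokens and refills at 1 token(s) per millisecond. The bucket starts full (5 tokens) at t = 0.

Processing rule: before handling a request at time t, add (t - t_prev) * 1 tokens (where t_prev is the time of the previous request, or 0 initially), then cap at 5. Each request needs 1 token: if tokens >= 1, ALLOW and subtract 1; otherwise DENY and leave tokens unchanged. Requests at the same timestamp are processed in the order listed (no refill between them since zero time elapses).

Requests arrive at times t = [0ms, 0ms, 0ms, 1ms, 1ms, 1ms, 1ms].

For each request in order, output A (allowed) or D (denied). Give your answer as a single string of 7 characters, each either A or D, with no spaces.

Simulating step by step:
  req#1 t=0ms: ALLOW
  req#2 t=0ms: ALLOW
  req#3 t=0ms: ALLOW
  req#4 t=1ms: ALLOW
  req#5 t=1ms: ALLOW
  req#6 t=1ms: ALLOW
  req#7 t=1ms: DENY

Answer: AAAAAAD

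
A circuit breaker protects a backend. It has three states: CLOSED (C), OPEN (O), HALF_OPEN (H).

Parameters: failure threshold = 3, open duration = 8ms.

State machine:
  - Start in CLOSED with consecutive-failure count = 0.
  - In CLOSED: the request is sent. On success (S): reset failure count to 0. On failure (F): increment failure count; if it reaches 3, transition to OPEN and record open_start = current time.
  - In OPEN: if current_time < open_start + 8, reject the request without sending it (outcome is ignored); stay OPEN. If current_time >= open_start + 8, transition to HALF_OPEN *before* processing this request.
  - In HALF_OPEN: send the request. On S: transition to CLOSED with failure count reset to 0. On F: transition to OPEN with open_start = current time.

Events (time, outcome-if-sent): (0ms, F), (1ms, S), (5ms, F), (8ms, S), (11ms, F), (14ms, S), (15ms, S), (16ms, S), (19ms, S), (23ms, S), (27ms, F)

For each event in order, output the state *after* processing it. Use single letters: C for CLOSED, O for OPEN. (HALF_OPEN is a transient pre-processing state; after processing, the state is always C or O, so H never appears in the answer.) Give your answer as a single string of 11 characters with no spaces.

State after each event:
  event#1 t=0ms outcome=F: state=CLOSED
  event#2 t=1ms outcome=S: state=CLOSED
  event#3 t=5ms outcome=F: state=CLOSED
  event#4 t=8ms outcome=S: state=CLOSED
  event#5 t=11ms outcome=F: state=CLOSED
  event#6 t=14ms outcome=S: state=CLOSED
  event#7 t=15ms outcome=S: state=CLOSED
  event#8 t=16ms outcome=S: state=CLOSED
  event#9 t=19ms outcome=S: state=CLOSED
  event#10 t=23ms outcome=S: state=CLOSED
  event#11 t=27ms outcome=F: state=CLOSED

Answer: CCCCCCCCCCC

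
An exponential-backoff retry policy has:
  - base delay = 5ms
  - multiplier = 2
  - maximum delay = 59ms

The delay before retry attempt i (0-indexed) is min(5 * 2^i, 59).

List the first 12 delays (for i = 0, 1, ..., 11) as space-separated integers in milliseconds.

Answer: 5 10 20 40 59 59 59 59 59 59 59 59

Derivation:
Computing each delay:
  i=0: min(5*2^0, 59) = 5
  i=1: min(5*2^1, 59) = 10
  i=2: min(5*2^2, 59) = 20
  i=3: min(5*2^3, 59) = 40
  i=4: min(5*2^4, 59) = 59
  i=5: min(5*2^5, 59) = 59
  i=6: min(5*2^6, 59) = 59
  i=7: min(5*2^7, 59) = 59
  i=8: min(5*2^8, 59) = 59
  i=9: min(5*2^9, 59) = 59
  i=10: min(5*2^10, 59) = 59
  i=11: min(5*2^11, 59) = 59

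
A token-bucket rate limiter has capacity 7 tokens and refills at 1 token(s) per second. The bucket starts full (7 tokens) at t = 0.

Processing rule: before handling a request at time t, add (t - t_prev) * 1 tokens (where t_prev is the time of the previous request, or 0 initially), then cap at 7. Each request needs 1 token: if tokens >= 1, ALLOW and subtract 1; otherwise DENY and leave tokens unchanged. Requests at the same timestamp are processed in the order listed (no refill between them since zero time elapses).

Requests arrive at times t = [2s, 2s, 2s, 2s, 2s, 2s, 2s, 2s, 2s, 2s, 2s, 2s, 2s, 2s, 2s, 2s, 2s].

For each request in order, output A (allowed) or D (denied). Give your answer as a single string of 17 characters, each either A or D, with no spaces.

Simulating step by step:
  req#1 t=2s: ALLOW
  req#2 t=2s: ALLOW
  req#3 t=2s: ALLOW
  req#4 t=2s: ALLOW
  req#5 t=2s: ALLOW
  req#6 t=2s: ALLOW
  req#7 t=2s: ALLOW
  req#8 t=2s: DENY
  req#9 t=2s: DENY
  req#10 t=2s: DENY
  req#11 t=2s: DENY
  req#12 t=2s: DENY
  req#13 t=2s: DENY
  req#14 t=2s: DENY
  req#15 t=2s: DENY
  req#16 t=2s: DENY
  req#17 t=2s: DENY

Answer: AAAAAAADDDDDDDDDD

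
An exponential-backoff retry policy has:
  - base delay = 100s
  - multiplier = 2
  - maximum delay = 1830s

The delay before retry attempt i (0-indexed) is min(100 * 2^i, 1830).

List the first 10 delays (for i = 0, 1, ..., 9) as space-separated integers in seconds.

Answer: 100 200 400 800 1600 1830 1830 1830 1830 1830

Derivation:
Computing each delay:
  i=0: min(100*2^0, 1830) = 100
  i=1: min(100*2^1, 1830) = 200
  i=2: min(100*2^2, 1830) = 400
  i=3: min(100*2^3, 1830) = 800
  i=4: min(100*2^4, 1830) = 1600
  i=5: min(100*2^5, 1830) = 1830
  i=6: min(100*2^6, 1830) = 1830
  i=7: min(100*2^7, 1830) = 1830
  i=8: min(100*2^8, 1830) = 1830
  i=9: min(100*2^9, 1830) = 1830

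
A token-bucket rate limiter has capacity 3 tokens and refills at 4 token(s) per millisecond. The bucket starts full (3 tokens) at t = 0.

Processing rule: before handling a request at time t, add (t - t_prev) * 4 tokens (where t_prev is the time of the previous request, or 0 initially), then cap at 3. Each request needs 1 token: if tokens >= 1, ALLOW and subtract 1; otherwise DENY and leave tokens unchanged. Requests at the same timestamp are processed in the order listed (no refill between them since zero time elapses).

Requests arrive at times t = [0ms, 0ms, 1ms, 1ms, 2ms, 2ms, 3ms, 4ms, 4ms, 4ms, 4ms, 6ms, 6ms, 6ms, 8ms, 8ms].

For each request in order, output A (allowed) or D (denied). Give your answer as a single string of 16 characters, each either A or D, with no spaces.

Simulating step by step:
  req#1 t=0ms: ALLOW
  req#2 t=0ms: ALLOW
  req#3 t=1ms: ALLOW
  req#4 t=1ms: ALLOW
  req#5 t=2ms: ALLOW
  req#6 t=2ms: ALLOW
  req#7 t=3ms: ALLOW
  req#8 t=4ms: ALLOW
  req#9 t=4ms: ALLOW
  req#10 t=4ms: ALLOW
  req#11 t=4ms: DENY
  req#12 t=6ms: ALLOW
  req#13 t=6ms: ALLOW
  req#14 t=6ms: ALLOW
  req#15 t=8ms: ALLOW
  req#16 t=8ms: ALLOW

Answer: AAAAAAAAAADAAAAA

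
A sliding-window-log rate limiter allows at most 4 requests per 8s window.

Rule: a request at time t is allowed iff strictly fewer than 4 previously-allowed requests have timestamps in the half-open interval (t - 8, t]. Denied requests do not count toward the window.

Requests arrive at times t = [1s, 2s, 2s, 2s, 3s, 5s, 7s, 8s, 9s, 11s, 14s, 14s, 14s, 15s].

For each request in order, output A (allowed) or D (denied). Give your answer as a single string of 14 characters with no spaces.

Tracking allowed requests in the window:
  req#1 t=1s: ALLOW
  req#2 t=2s: ALLOW
  req#3 t=2s: ALLOW
  req#4 t=2s: ALLOW
  req#5 t=3s: DENY
  req#6 t=5s: DENY
  req#7 t=7s: DENY
  req#8 t=8s: DENY
  req#9 t=9s: ALLOW
  req#10 t=11s: ALLOW
  req#11 t=14s: ALLOW
  req#12 t=14s: ALLOW
  req#13 t=14s: DENY
  req#14 t=15s: DENY

Answer: AAAADDDDAAAADD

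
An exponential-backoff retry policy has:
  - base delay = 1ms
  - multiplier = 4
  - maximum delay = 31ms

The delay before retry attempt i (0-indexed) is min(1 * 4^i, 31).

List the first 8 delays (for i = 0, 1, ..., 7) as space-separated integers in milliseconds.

Answer: 1 4 16 31 31 31 31 31

Derivation:
Computing each delay:
  i=0: min(1*4^0, 31) = 1
  i=1: min(1*4^1, 31) = 4
  i=2: min(1*4^2, 31) = 16
  i=3: min(1*4^3, 31) = 31
  i=4: min(1*4^4, 31) = 31
  i=5: min(1*4^5, 31) = 31
  i=6: min(1*4^6, 31) = 31
  i=7: min(1*4^7, 31) = 31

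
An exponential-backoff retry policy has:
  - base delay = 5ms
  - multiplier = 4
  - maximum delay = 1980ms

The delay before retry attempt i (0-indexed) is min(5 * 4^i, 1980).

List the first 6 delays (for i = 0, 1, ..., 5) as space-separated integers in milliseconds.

Computing each delay:
  i=0: min(5*4^0, 1980) = 5
  i=1: min(5*4^1, 1980) = 20
  i=2: min(5*4^2, 1980) = 80
  i=3: min(5*4^3, 1980) = 320
  i=4: min(5*4^4, 1980) = 1280
  i=5: min(5*4^5, 1980) = 1980

Answer: 5 20 80 320 1280 1980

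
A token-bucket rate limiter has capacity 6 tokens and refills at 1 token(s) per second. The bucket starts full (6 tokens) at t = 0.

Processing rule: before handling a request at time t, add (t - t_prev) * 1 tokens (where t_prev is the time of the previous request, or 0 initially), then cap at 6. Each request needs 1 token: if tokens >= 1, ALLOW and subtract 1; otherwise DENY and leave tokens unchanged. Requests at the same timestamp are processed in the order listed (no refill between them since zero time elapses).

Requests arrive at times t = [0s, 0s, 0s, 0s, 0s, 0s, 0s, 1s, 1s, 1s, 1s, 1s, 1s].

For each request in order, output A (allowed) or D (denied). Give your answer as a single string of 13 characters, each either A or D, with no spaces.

Simulating step by step:
  req#1 t=0s: ALLOW
  req#2 t=0s: ALLOW
  req#3 t=0s: ALLOW
  req#4 t=0s: ALLOW
  req#5 t=0s: ALLOW
  req#6 t=0s: ALLOW
  req#7 t=0s: DENY
  req#8 t=1s: ALLOW
  req#9 t=1s: DENY
  req#10 t=1s: DENY
  req#11 t=1s: DENY
  req#12 t=1s: DENY
  req#13 t=1s: DENY

Answer: AAAAAADADDDDD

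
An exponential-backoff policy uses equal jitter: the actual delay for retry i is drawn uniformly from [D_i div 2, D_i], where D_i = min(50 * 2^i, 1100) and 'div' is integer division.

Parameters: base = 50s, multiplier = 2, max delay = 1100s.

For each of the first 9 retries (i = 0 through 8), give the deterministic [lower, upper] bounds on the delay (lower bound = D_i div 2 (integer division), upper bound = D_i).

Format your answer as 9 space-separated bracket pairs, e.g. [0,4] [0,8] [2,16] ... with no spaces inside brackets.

Computing bounds per retry:
  i=0: D_i=min(50*2^0,1100)=50, bounds=[25,50]
  i=1: D_i=min(50*2^1,1100)=100, bounds=[50,100]
  i=2: D_i=min(50*2^2,1100)=200, bounds=[100,200]
  i=3: D_i=min(50*2^3,1100)=400, bounds=[200,400]
  i=4: D_i=min(50*2^4,1100)=800, bounds=[400,800]
  i=5: D_i=min(50*2^5,1100)=1100, bounds=[550,1100]
  i=6: D_i=min(50*2^6,1100)=1100, bounds=[550,1100]
  i=7: D_i=min(50*2^7,1100)=1100, bounds=[550,1100]
  i=8: D_i=min(50*2^8,1100)=1100, bounds=[550,1100]

Answer: [25,50] [50,100] [100,200] [200,400] [400,800] [550,1100] [550,1100] [550,1100] [550,1100]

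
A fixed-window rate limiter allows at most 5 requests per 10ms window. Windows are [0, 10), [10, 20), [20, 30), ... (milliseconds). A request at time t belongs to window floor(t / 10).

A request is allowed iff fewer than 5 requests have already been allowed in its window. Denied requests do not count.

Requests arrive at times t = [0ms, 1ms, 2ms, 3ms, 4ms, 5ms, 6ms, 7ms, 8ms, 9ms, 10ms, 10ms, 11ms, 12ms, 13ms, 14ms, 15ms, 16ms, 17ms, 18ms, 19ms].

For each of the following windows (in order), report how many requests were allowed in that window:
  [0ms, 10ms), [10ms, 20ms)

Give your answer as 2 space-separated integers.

Processing requests:
  req#1 t=0ms (window 0): ALLOW
  req#2 t=1ms (window 0): ALLOW
  req#3 t=2ms (window 0): ALLOW
  req#4 t=3ms (window 0): ALLOW
  req#5 t=4ms (window 0): ALLOW
  req#6 t=5ms (window 0): DENY
  req#7 t=6ms (window 0): DENY
  req#8 t=7ms (window 0): DENY
  req#9 t=8ms (window 0): DENY
  req#10 t=9ms (window 0): DENY
  req#11 t=10ms (window 1): ALLOW
  req#12 t=10ms (window 1): ALLOW
  req#13 t=11ms (window 1): ALLOW
  req#14 t=12ms (window 1): ALLOW
  req#15 t=13ms (window 1): ALLOW
  req#16 t=14ms (window 1): DENY
  req#17 t=15ms (window 1): DENY
  req#18 t=16ms (window 1): DENY
  req#19 t=17ms (window 1): DENY
  req#20 t=18ms (window 1): DENY
  req#21 t=19ms (window 1): DENY

Allowed counts by window: 5 5

Answer: 5 5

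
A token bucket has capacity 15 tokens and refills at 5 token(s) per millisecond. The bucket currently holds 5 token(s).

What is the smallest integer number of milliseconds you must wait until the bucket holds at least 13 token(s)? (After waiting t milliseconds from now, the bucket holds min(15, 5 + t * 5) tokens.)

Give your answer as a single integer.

Answer: 2

Derivation:
Need 5 + t * 5 >= 13, so t >= 8/5.
Smallest integer t = ceil(8/5) = 2.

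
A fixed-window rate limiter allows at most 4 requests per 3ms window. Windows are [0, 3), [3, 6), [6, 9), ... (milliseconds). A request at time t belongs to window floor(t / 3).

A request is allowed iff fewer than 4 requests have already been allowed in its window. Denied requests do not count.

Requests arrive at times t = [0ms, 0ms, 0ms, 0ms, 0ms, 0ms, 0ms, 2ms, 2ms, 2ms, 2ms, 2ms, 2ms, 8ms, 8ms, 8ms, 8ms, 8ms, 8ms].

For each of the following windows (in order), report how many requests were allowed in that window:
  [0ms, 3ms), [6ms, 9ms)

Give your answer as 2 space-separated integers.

Answer: 4 4

Derivation:
Processing requests:
  req#1 t=0ms (window 0): ALLOW
  req#2 t=0ms (window 0): ALLOW
  req#3 t=0ms (window 0): ALLOW
  req#4 t=0ms (window 0): ALLOW
  req#5 t=0ms (window 0): DENY
  req#6 t=0ms (window 0): DENY
  req#7 t=0ms (window 0): DENY
  req#8 t=2ms (window 0): DENY
  req#9 t=2ms (window 0): DENY
  req#10 t=2ms (window 0): DENY
  req#11 t=2ms (window 0): DENY
  req#12 t=2ms (window 0): DENY
  req#13 t=2ms (window 0): DENY
  req#14 t=8ms (window 2): ALLOW
  req#15 t=8ms (window 2): ALLOW
  req#16 t=8ms (window 2): ALLOW
  req#17 t=8ms (window 2): ALLOW
  req#18 t=8ms (window 2): DENY
  req#19 t=8ms (window 2): DENY

Allowed counts by window: 4 4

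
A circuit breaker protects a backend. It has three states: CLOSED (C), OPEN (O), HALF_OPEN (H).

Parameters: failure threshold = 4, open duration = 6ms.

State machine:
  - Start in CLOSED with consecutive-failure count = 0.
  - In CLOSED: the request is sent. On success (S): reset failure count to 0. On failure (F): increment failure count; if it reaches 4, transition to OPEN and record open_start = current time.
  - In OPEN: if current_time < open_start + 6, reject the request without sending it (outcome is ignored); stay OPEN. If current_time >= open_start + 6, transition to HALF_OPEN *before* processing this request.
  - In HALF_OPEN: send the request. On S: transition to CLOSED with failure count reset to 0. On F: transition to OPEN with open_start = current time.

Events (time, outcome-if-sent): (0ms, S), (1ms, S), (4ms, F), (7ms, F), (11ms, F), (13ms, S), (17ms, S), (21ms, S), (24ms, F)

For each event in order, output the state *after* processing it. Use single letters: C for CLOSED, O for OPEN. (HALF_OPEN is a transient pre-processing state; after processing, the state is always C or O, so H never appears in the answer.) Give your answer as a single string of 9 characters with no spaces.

Answer: CCCCCCCCC

Derivation:
State after each event:
  event#1 t=0ms outcome=S: state=CLOSED
  event#2 t=1ms outcome=S: state=CLOSED
  event#3 t=4ms outcome=F: state=CLOSED
  event#4 t=7ms outcome=F: state=CLOSED
  event#5 t=11ms outcome=F: state=CLOSED
  event#6 t=13ms outcome=S: state=CLOSED
  event#7 t=17ms outcome=S: state=CLOSED
  event#8 t=21ms outcome=S: state=CLOSED
  event#9 t=24ms outcome=F: state=CLOSED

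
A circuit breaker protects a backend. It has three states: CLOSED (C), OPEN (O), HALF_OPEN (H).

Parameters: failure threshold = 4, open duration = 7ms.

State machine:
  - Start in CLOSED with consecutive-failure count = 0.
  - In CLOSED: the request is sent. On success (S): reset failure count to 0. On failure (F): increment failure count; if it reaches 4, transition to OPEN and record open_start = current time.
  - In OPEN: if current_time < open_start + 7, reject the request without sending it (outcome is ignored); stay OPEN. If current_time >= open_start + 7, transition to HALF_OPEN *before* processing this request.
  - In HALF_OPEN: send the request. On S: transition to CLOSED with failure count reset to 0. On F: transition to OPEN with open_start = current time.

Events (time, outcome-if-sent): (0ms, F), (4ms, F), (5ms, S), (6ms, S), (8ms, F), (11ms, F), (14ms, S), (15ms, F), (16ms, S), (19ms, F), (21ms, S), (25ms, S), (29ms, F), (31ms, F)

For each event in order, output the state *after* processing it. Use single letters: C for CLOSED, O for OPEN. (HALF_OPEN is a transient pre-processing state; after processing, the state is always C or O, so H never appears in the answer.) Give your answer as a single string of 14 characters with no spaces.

State after each event:
  event#1 t=0ms outcome=F: state=CLOSED
  event#2 t=4ms outcome=F: state=CLOSED
  event#3 t=5ms outcome=S: state=CLOSED
  event#4 t=6ms outcome=S: state=CLOSED
  event#5 t=8ms outcome=F: state=CLOSED
  event#6 t=11ms outcome=F: state=CLOSED
  event#7 t=14ms outcome=S: state=CLOSED
  event#8 t=15ms outcome=F: state=CLOSED
  event#9 t=16ms outcome=S: state=CLOSED
  event#10 t=19ms outcome=F: state=CLOSED
  event#11 t=21ms outcome=S: state=CLOSED
  event#12 t=25ms outcome=S: state=CLOSED
  event#13 t=29ms outcome=F: state=CLOSED
  event#14 t=31ms outcome=F: state=CLOSED

Answer: CCCCCCCCCCCCCC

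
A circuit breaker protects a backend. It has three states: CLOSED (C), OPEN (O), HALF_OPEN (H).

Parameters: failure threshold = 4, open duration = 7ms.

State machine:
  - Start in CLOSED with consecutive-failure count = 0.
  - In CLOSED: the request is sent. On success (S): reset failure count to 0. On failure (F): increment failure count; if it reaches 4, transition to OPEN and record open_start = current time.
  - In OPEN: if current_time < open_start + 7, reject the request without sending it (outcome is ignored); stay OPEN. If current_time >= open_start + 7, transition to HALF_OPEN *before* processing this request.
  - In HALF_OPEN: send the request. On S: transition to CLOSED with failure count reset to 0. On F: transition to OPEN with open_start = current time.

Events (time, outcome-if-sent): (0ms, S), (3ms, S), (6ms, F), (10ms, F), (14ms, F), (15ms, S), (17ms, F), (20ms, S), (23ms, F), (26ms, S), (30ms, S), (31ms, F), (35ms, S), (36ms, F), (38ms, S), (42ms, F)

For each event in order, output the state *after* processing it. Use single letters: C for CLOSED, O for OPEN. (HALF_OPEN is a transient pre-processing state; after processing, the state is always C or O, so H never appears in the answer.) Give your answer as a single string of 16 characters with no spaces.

State after each event:
  event#1 t=0ms outcome=S: state=CLOSED
  event#2 t=3ms outcome=S: state=CLOSED
  event#3 t=6ms outcome=F: state=CLOSED
  event#4 t=10ms outcome=F: state=CLOSED
  event#5 t=14ms outcome=F: state=CLOSED
  event#6 t=15ms outcome=S: state=CLOSED
  event#7 t=17ms outcome=F: state=CLOSED
  event#8 t=20ms outcome=S: state=CLOSED
  event#9 t=23ms outcome=F: state=CLOSED
  event#10 t=26ms outcome=S: state=CLOSED
  event#11 t=30ms outcome=S: state=CLOSED
  event#12 t=31ms outcome=F: state=CLOSED
  event#13 t=35ms outcome=S: state=CLOSED
  event#14 t=36ms outcome=F: state=CLOSED
  event#15 t=38ms outcome=S: state=CLOSED
  event#16 t=42ms outcome=F: state=CLOSED

Answer: CCCCCCCCCCCCCCCC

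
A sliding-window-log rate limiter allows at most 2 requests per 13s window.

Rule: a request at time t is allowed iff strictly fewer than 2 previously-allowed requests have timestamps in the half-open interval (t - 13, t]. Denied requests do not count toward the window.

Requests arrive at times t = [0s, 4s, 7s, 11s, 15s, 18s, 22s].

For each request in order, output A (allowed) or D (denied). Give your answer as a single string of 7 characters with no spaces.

Answer: AADDAAD

Derivation:
Tracking allowed requests in the window:
  req#1 t=0s: ALLOW
  req#2 t=4s: ALLOW
  req#3 t=7s: DENY
  req#4 t=11s: DENY
  req#5 t=15s: ALLOW
  req#6 t=18s: ALLOW
  req#7 t=22s: DENY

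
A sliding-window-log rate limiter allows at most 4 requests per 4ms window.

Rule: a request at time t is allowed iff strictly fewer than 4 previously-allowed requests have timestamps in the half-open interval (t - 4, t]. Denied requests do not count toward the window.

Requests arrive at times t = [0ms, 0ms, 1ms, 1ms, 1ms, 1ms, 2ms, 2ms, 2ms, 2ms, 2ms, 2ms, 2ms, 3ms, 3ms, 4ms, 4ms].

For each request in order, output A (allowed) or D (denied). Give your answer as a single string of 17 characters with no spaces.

Answer: AAAADDDDDDDDDDDAA

Derivation:
Tracking allowed requests in the window:
  req#1 t=0ms: ALLOW
  req#2 t=0ms: ALLOW
  req#3 t=1ms: ALLOW
  req#4 t=1ms: ALLOW
  req#5 t=1ms: DENY
  req#6 t=1ms: DENY
  req#7 t=2ms: DENY
  req#8 t=2ms: DENY
  req#9 t=2ms: DENY
  req#10 t=2ms: DENY
  req#11 t=2ms: DENY
  req#12 t=2ms: DENY
  req#13 t=2ms: DENY
  req#14 t=3ms: DENY
  req#15 t=3ms: DENY
  req#16 t=4ms: ALLOW
  req#17 t=4ms: ALLOW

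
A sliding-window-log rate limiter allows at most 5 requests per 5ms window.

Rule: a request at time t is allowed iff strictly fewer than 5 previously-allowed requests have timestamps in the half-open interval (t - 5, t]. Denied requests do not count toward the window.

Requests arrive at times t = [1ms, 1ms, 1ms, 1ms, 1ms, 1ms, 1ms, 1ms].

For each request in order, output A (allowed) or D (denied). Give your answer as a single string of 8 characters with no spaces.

Tracking allowed requests in the window:
  req#1 t=1ms: ALLOW
  req#2 t=1ms: ALLOW
  req#3 t=1ms: ALLOW
  req#4 t=1ms: ALLOW
  req#5 t=1ms: ALLOW
  req#6 t=1ms: DENY
  req#7 t=1ms: DENY
  req#8 t=1ms: DENY

Answer: AAAAADDD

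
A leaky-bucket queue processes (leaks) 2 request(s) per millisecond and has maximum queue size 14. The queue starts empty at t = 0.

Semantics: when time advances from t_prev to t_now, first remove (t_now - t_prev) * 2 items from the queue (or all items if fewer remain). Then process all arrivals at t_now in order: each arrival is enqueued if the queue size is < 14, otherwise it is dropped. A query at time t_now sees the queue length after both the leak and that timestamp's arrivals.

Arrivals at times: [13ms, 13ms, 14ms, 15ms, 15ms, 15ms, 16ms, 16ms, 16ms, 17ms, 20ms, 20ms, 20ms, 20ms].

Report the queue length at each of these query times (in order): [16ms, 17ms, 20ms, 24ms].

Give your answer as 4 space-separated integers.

Answer: 4 3 4 0

Derivation:
Queue lengths at query times:
  query t=16ms: backlog = 4
  query t=17ms: backlog = 3
  query t=20ms: backlog = 4
  query t=24ms: backlog = 0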